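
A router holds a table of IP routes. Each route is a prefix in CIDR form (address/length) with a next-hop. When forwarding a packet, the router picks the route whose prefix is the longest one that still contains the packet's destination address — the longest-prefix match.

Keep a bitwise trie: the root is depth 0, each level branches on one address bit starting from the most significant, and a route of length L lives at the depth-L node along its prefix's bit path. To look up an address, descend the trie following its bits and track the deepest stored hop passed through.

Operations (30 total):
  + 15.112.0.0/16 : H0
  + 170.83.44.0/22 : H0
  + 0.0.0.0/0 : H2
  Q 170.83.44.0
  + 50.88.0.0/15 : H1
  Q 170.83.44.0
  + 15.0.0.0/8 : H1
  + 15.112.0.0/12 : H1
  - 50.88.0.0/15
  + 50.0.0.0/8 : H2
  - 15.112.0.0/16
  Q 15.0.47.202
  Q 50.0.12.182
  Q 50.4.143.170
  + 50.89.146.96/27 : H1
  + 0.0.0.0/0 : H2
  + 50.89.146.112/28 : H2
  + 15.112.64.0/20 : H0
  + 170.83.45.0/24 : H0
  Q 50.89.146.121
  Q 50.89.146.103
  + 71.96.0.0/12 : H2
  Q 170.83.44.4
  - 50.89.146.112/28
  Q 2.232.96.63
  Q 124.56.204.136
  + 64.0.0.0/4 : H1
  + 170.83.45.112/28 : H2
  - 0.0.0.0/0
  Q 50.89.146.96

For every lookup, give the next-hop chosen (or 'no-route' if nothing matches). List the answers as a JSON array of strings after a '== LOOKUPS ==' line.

Process each operation:
  add 15.112.0.0/16 -> H0 at depth 16
  add 170.83.44.0/22 -> H0 at depth 22
  add 0.0.0.0/0 -> H2 at depth 0
  ? 170.83.44.0  path d0:H2→d1:-→d2:-→d3:-→d4:-→d5:-→d6:-→d7:-→d8:-→d9:-→d10:-→d11:-→d12:-→d13:-→d14:-→d15:-→d16:-→d17:-→d18:-→d19:-→d20:-→d21:-→d22:H0  best=H0
  add 50.88.0.0/15 -> H1 at depth 15
  ? 170.83.44.0  path d0:H2→d1:-→d2:-→d3:-→d4:-→d5:-→d6:-→d7:-→d8:-→d9:-→d10:-→d11:-→d12:-→d13:-→d14:-→d15:-→d16:-→d17:-→d18:-→d19:-→d20:-→d21:-→d22:H0  best=H0
  add 15.0.0.0/8 -> H1 at depth 8
  add 15.112.0.0/12 -> H1 at depth 12
  del 50.88.0.0/15 (clear depth 15)
  add 50.0.0.0/8 -> H2 at depth 8
  del 15.112.0.0/16 (clear depth 16)
  ? 15.0.47.202  path d0:H2→d1:-→d2:-→d3:-→d4:-→d5:-→d6:-→d7:-→d8:H1→d9:-  best=H1
  ? 50.0.12.182  path d0:H2→d1:-→d2:-→d3:-→d4:-→d5:-→d6:-→d7:-→d8:H2→d9:-  best=H2
  ? 50.4.143.170  path d0:H2→d1:-→d2:-→d3:-→d4:-→d5:-→d6:-→d7:-→d8:H2→d9:-  best=H2
  add 50.89.146.96/27 -> H1 at depth 27
  add 0.0.0.0/0 -> H2 at depth 0
  add 50.89.146.112/28 -> H2 at depth 28
  add 15.112.64.0/20 -> H0 at depth 20
  add 170.83.45.0/24 -> H0 at depth 24
  ? 50.89.146.121  path d0:H2→d1:-→d2:-→d3:-→d4:-→d5:-→d6:-→d7:-→d8:H2→d9:-→d10:-→d11:-→d12:-→d13:-→d14:-→d15:-→d16:-→d17:-→d18:-→d19:-→d20:-→d21:-→d22:-→d23:-→d24:-→d25:-→d26:-→d27:H1→d28:H2  best=H2
  ? 50.89.146.103  path d0:H2→d1:-→d2:-→d3:-→d4:-→d5:-→d6:-→d7:-→d8:H2→d9:-→d10:-→d11:-→d12:-→d13:-→d14:-→d15:-→d16:-→d17:-→d18:-→d19:-→d20:-→d21:-→d22:-→d23:-→d24:-→d25:-→d26:-→d27:H1  best=H1
  add 71.96.0.0/12 -> H2 at depth 12
  ? 170.83.44.4  path d0:H2→d1:-→d2:-→d3:-→d4:-→d5:-→d6:-→d7:-→d8:-→d9:-→d10:-→d11:-→d12:-→d13:-→d14:-→d15:-→d16:-→d17:-→d18:-→d19:-→d20:-→d21:-→d22:H0→d23:-  best=H0
  del 50.89.146.112/28 (clear depth 28)
  ? 2.232.96.63  path d0:H2→d1:-→d2:-→d3:-→d4:-  best=H2
  ? 124.56.204.136  path d0:H2→d1:-→d2:-  best=H2
  add 64.0.0.0/4 -> H1 at depth 4
  add 170.83.45.112/28 -> H2 at depth 28
  del 0.0.0.0/0 (clear depth 0)
  ? 50.89.146.96  path d0:-→d1:-→d2:-→d3:-→d4:-→d5:-→d6:-→d7:-→d8:H2→d9:-→d10:-→d11:-→d12:-→d13:-→d14:-→d15:-→d16:-→d17:-→d18:-→d19:-→d20:-→d21:-→d22:-→d23:-→d24:-→d25:-→d26:-→d27:H1  best=H1

== LOOKUPS ==
["H0","H0","H1","H2","H2","H2","H1","H0","H2","H2","H1"]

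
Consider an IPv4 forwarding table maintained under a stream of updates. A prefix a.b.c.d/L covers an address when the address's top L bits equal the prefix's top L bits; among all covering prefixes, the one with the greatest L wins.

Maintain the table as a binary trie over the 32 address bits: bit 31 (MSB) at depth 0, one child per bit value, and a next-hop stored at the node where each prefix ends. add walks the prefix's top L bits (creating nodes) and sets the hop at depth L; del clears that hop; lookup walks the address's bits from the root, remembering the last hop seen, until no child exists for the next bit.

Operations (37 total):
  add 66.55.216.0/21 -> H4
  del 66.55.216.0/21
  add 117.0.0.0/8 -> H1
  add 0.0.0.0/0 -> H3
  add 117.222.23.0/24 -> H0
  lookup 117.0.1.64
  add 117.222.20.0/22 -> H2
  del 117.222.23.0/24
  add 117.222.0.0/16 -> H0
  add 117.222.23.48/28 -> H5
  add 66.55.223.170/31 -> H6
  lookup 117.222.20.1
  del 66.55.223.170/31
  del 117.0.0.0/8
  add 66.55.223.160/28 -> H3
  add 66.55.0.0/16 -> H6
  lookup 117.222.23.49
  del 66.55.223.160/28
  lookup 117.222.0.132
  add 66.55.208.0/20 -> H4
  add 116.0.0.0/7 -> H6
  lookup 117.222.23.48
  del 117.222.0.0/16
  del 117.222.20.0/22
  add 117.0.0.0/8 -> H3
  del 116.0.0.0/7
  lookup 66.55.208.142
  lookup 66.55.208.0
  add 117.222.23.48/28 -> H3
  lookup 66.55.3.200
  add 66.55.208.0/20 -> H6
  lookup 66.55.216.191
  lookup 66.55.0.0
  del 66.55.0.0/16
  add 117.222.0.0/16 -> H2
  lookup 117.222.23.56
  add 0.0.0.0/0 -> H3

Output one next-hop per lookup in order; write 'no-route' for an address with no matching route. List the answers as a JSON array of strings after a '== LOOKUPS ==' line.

Process each operation:
  add 66.55.216.0/21 -> H4 at depth 21
  - 66.55.216.0/21 clear@21
  add 117.0.0.0/8 -> H1 at depth 8
  add 0.0.0.0/0 -> H3 at depth 0
  add 117.222.23.0/24 -> H0 at depth 24
  lookup 117.0.1.64: bits 01110101 walk d0:H3→d1:-→d2:-→d3:-→d4:-→d5:-→d6:-→d7:-→d8:H1 -> H1
  add 117.222.20.0/22 -> H2 at depth 22
  - 117.222.23.0/24 clear@24
  add 117.222.0.0/16 -> H0 at depth 16
  add 117.222.23.48/28 -> H5 at depth 28
  add 66.55.223.170/31 -> H6 at depth 31
  lookup 117.222.20.1: bits 0111010111011110000101 walk d0:H3→d1:-→d2:-→d3:-→d4:-→d5:-→d6:-→d7:-→d8:H1→d9:-→d10:-→d11:-→d12:-→d13:-→d14:-→d15:-→d16:H0→d17:-→d18:-→d19:-→d20:-→d21:-→d22:H2 -> H2
  - 66.55.223.170/31 clear@31
  - 117.0.0.0/8 clear@8
  add 66.55.223.160/28 -> H3 at depth 28
  add 66.55.0.0/16 -> H6 at depth 16
  lookup 117.222.23.49: bits 0111010111011110000101110011 walk d0:H3→d1:-→d2:-→d3:-→d4:-→d5:-→d6:-→d7:-→d8:-→d9:-→d10:-→d11:-→d12:-→d13:-→d14:-→d15:-→d16:H0→d17:-→d18:-→d19:-→d20:-→d21:-→d22:H2→d23:-→d24:-→d25:-→d26:-→d27:-→d28:H5 -> H5
  - 66.55.223.160/28 clear@28
  lookup 117.222.0.132: bits 0111010111011110000 walk d0:H3→d1:-→d2:-→d3:-→d4:-→d5:-→d6:-→d7:-→d8:-→d9:-→d10:-→d11:-→d12:-→d13:-→d14:-→d15:-→d16:H0→d17:-→d18:-→d19:- -> H0
  add 66.55.208.0/20 -> H4 at depth 20
  add 116.0.0.0/7 -> H6 at depth 7
  lookup 117.222.23.48: bits 0111010111011110000101110011 walk d0:H3→d1:-→d2:-→d3:-→d4:-→d5:-→d6:-→d7:H6→d8:-→d9:-→d10:-→d11:-→d12:-→d13:-→d14:-→d15:-→d16:H0→d17:-→d18:-→d19:-→d20:-→d21:-→d22:H2→d23:-→d24:-→d25:-→d26:-→d27:-→d28:H5 -> H5
  - 117.222.0.0/16 clear@16
  - 117.222.20.0/22 clear@22
  add 117.0.0.0/8 -> H3 at depth 8
  - 116.0.0.0/7 clear@7
  lookup 66.55.208.142: bits 01000010001101111101 walk d0:H3→d1:-→d2:-→d3:-→d4:-→d5:-→d6:-→d7:-→d8:-→d9:-→d10:-→d11:-→d12:-→d13:-→d14:-→d15:-→d16:H6→d17:-→d18:-→d19:-→d20:H4 -> H4
  lookup 66.55.208.0: bits 01000010001101111101 walk d0:H3→d1:-→d2:-→d3:-→d4:-→d5:-→d6:-→d7:-→d8:-→d9:-→d10:-→d11:-→d12:-→d13:-→d14:-→d15:-→d16:H6→d17:-→d18:-→d19:-→d20:H4 -> H4
  add 117.222.23.48/28 -> H3 at depth 28
  lookup 66.55.3.200: bits 0100001000110111 walk d0:H3→d1:-→d2:-→d3:-→d4:-→d5:-→d6:-→d7:-→d8:-→d9:-→d10:-→d11:-→d12:-→d13:-→d14:-→d15:-→d16:H6 -> H6
  add 66.55.208.0/20 -> H6 at depth 20
  lookup 66.55.216.191: bits 010000100011011111011 walk d0:H3→d1:-→d2:-→d3:-→d4:-→d5:-→d6:-→d7:-→d8:-→d9:-→d10:-→d11:-→d12:-→d13:-→d14:-→d15:-→d16:H6→d17:-→d18:-→d19:-→d20:H6→d21:- -> H6
  lookup 66.55.0.0: bits 0100001000110111 walk d0:H3→d1:-→d2:-→d3:-→d4:-→d5:-→d6:-→d7:-→d8:-→d9:-→d10:-→d11:-→d12:-→d13:-→d14:-→d15:-→d16:H6 -> H6
  - 66.55.0.0/16 clear@16
  add 117.222.0.0/16 -> H2 at depth 16
  lookup 117.222.23.56: bits 0111010111011110000101110011 walk d0:H3→d1:-→d2:-→d3:-→d4:-→d5:-→d6:-→d7:-→d8:H3→d9:-→d10:-→d11:-→d12:-→d13:-→d14:-→d15:-→d16:H2→d17:-→d18:-→d19:-→d20:-→d21:-→d22:-→d23:-→d24:-→d25:-→d26:-→d27:-→d28:H3 -> H3
  add 0.0.0.0/0 -> H3 at depth 0

== LOOKUPS ==
["H1","H2","H5","H0","H5","H4","H4","H6","H6","H6","H3"]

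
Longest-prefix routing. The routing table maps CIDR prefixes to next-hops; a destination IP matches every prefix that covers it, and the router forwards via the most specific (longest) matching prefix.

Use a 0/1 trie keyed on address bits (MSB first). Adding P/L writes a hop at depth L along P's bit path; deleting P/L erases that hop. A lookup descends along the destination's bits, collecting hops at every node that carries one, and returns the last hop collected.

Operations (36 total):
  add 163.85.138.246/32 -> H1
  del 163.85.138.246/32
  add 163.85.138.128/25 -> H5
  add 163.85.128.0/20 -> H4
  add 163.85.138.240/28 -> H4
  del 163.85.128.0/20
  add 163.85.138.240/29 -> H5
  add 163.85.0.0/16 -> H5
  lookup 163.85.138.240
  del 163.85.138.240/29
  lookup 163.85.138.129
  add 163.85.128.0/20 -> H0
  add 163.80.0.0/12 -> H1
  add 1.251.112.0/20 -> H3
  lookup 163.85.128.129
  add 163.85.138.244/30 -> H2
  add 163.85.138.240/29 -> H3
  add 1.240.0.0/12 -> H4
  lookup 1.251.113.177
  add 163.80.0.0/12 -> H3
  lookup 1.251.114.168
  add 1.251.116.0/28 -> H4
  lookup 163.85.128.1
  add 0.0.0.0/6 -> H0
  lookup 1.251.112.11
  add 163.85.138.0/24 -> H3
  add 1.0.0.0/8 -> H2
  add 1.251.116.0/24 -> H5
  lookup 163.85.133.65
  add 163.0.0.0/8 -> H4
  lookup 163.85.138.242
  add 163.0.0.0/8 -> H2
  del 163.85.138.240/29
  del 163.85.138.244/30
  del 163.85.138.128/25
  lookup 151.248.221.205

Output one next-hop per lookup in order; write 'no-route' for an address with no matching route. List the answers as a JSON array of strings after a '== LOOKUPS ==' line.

Apply in order:
  + 163.85.138.246/32 (H1) depth=32
  del 163.85.138.246/32 (clear depth 32)
  + 163.85.138.128/25 (H5) depth=25
  + 163.85.128.0/20 (H4) depth=20
  + 163.85.138.240/28 (H4) depth=28
  del 163.85.128.0/20 (clear depth 20)
  + 163.85.138.240/29 (H5) depth=29
  + 163.85.0.0/16 (H5) depth=16
  Q 163.85.138.240: descend 10100011010101011000101011110 ; hops seen [H5,H5,H4,H5] ; pick H5
  del 163.85.138.240/29 (clear depth 29)
  Q 163.85.138.129: descend 1010001101010101100010101 ; hops seen [H5,H5] ; pick H5
  + 163.85.128.0/20 (H0) depth=20
  + 163.80.0.0/12 (H1) depth=12
  + 1.251.112.0/20 (H3) depth=20
  Q 163.85.128.129: descend 10100011010101011000 ; hops seen [H1,H5,H0] ; pick H0
  + 163.85.138.244/30 (H2) depth=30
  + 163.85.138.240/29 (H3) depth=29
  + 1.240.0.0/12 (H4) depth=12
  Q 1.251.113.177: descend 00000001111110110111 ; hops seen [H4,H3] ; pick H3
  + 163.80.0.0/12 (H3) depth=12
  Q 1.251.114.168: descend 00000001111110110111 ; hops seen [H4,H3] ; pick H3
  + 1.251.116.0/28 (H4) depth=28
  Q 163.85.128.1: descend 10100011010101011000 ; hops seen [H3,H5,H0] ; pick H0
  + 0.0.0.0/6 (H0) depth=6
  Q 1.251.112.11: descend 000000011111101101110 ; hops seen [H0,H4,H3] ; pick H3
  + 163.85.138.0/24 (H3) depth=24
  + 1.0.0.0/8 (H2) depth=8
  + 1.251.116.0/24 (H5) depth=24
  Q 163.85.133.65: descend 10100011010101011000 ; hops seen [H3,H5,H0] ; pick H0
  + 163.0.0.0/8 (H4) depth=8
  Q 163.85.138.242: descend 10100011010101011000101011110 ; hops seen [H4,H3,H5,H0,H3,H5,H4,H3] ; pick H3
  + 163.0.0.0/8 (H2) depth=8
  del 163.85.138.240/29 (clear depth 29)
  del 163.85.138.244/30 (clear depth 30)
  del 163.85.138.128/25 (clear depth 25)
  Q 151.248.221.205: descend 10 ; hops seen [∅] ; pick no-route

== LOOKUPS ==
["H5","H5","H0","H3","H3","H0","H3","H0","H3","no-route"]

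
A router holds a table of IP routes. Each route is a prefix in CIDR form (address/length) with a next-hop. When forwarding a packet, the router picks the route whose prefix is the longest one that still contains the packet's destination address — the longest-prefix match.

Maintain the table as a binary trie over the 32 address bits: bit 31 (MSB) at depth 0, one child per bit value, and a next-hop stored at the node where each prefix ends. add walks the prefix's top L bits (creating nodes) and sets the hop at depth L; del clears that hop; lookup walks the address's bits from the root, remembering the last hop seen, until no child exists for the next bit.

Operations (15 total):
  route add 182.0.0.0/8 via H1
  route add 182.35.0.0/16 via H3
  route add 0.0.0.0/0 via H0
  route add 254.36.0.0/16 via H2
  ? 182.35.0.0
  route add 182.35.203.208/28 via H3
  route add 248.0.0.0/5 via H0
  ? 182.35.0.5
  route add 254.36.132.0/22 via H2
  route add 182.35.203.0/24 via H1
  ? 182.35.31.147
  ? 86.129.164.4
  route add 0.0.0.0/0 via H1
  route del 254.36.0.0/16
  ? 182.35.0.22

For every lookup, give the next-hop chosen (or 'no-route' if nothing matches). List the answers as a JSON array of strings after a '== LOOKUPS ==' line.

Apply in order:
  + 182.0.0.0/8 (H1) depth=8
  + 182.35.0.0/16 (H3) depth=16
  + 0.0.0.0/0 (H0) depth=0
  + 254.36.0.0/16 (H2) depth=16
  lookup 182.35.0.0: bits 1011011000100011 walk d0:H0→d1:-→d2:-→d3:-→d4:-→d5:-→d6:-→d7:-→d8:H1→d9:-→d10:-→d11:-→d12:-→d13:-→d14:-→d15:-→d16:H3 -> H3
  + 182.35.203.208/28 (H3) depth=28
  + 248.0.0.0/5 (H0) depth=5
  lookup 182.35.0.5: bits 1011011000100011 walk d0:H0→d1:-→d2:-→d3:-→d4:-→d5:-→d6:-→d7:-→d8:H1→d9:-→d10:-→d11:-→d12:-→d13:-→d14:-→d15:-→d16:H3 -> H3
  + 254.36.132.0/22 (H2) depth=22
  + 182.35.203.0/24 (H1) depth=24
  lookup 182.35.31.147: bits 1011011000100011 walk d0:H0→d1:-→d2:-→d3:-→d4:-→d5:-→d6:-→d7:-→d8:H1→d9:-→d10:-→d11:-→d12:-→d13:-→d14:-→d15:-→d16:H3 -> H3
  lookup 86.129.164.4: bits ε walk d0:H0 -> H0
  + 0.0.0.0/0 (H1) depth=0
  - 254.36.0.0/16 clear@16
  lookup 182.35.0.22: bits 1011011000100011 walk d0:H1→d1:-→d2:-→d3:-→d4:-→d5:-→d6:-→d7:-→d8:H1→d9:-→d10:-→d11:-→d12:-→d13:-→d14:-→d15:-→d16:H3 -> H3

== LOOKUPS ==
["H3","H3","H3","H0","H3"]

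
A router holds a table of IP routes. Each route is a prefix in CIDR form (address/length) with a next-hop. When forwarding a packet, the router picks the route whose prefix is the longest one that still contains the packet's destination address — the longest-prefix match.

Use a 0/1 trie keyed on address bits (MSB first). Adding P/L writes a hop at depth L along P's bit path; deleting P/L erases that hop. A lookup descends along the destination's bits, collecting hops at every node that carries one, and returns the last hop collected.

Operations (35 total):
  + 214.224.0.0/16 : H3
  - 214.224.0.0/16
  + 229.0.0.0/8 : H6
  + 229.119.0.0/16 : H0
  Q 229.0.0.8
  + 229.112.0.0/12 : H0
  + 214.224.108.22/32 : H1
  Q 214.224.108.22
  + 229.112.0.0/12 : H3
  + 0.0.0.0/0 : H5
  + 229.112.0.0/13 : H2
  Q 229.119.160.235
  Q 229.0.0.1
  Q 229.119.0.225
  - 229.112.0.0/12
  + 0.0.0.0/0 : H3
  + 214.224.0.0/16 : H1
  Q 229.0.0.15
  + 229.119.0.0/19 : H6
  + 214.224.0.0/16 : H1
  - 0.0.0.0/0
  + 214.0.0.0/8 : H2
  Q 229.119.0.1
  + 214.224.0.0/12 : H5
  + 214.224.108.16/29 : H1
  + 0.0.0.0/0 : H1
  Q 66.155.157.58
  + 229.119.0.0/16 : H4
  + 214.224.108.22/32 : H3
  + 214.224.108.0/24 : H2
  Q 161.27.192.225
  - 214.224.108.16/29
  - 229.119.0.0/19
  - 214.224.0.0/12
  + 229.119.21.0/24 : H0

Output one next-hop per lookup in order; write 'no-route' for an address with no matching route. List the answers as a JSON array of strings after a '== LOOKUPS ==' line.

Process each operation:
  + 214.224.0.0/16 (H3) depth=16
  del 214.224.0.0/16 (clear depth 16)
  + 229.0.0.0/8 (H6) depth=8
  + 229.119.0.0/16 (H0) depth=16
  Q 229.0.0.8: descend 111001010 ; hops seen [H6] ; pick H6
  + 229.112.0.0/12 (H0) depth=12
  + 214.224.108.22/32 (H1) depth=32
  Q 214.224.108.22: descend 11010110111000000110110000010110 ; hops seen [H1] ; pick H1
  + 229.112.0.0/12 (H3) depth=12
  + 0.0.0.0/0 (H5) depth=0
  + 229.112.0.0/13 (H2) depth=13
  Q 229.119.160.235: descend 1110010101110111 ; hops seen [H5,H6,H3,H2,H0] ; pick H0
  Q 229.0.0.1: descend 111001010 ; hops seen [H5,H6] ; pick H6
  Q 229.119.0.225: descend 1110010101110111 ; hops seen [H5,H6,H3,H2,H0] ; pick H0
  del 229.112.0.0/12 (clear depth 12)
  + 0.0.0.0/0 (H3) depth=0
  + 214.224.0.0/16 (H1) depth=16
  Q 229.0.0.15: descend 111001010 ; hops seen [H3,H6] ; pick H6
  + 229.119.0.0/19 (H6) depth=19
  + 214.224.0.0/16 (H1) depth=16
  del 0.0.0.0/0 (clear depth 0)
  + 214.0.0.0/8 (H2) depth=8
  Q 229.119.0.1: descend 1110010101110111000 ; hops seen [H6,H2,H0,H6] ; pick H6
  + 214.224.0.0/12 (H5) depth=12
  + 214.224.108.16/29 (H1) depth=29
  + 0.0.0.0/0 (H1) depth=0
  Q 66.155.157.58: descend ε ; hops seen [H1] ; pick H1
  + 229.119.0.0/16 (H4) depth=16
  + 214.224.108.22/32 (H3) depth=32
  + 214.224.108.0/24 (H2) depth=24
  Q 161.27.192.225: descend 1 ; hops seen [H1] ; pick H1
  del 214.224.108.16/29 (clear depth 29)
  del 229.119.0.0/19 (clear depth 19)
  del 214.224.0.0/12 (clear depth 12)
  + 229.119.21.0/24 (H0) depth=24

== LOOKUPS ==
["H6","H1","H0","H6","H0","H6","H6","H1","H1"]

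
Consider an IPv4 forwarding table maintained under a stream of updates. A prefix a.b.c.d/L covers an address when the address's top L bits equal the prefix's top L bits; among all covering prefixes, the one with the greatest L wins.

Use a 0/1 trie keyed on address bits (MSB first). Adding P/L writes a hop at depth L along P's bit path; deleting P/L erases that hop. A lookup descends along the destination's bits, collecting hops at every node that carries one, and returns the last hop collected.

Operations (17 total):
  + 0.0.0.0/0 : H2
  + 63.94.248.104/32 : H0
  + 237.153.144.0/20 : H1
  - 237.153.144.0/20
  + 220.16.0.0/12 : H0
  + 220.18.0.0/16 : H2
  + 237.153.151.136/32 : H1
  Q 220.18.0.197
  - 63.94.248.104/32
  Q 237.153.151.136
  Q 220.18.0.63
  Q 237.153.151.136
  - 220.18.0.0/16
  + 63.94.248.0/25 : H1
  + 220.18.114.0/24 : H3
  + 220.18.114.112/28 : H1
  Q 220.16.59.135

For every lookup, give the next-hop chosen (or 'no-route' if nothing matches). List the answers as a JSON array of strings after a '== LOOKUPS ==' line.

Apply in order:
  add 0.0.0.0/0 -> H2 at depth 0
  add 63.94.248.104/32 -> H0 at depth 32
  add 237.153.144.0/20 -> H1 at depth 20
  del 237.153.144.0/20 (clear depth 20)
  add 220.16.0.0/12 -> H0 at depth 12
  add 220.18.0.0/16 -> H2 at depth 16
  add 237.153.151.136/32 -> H1 at depth 32
  lookup 220.18.0.197: bits 1101110000010010 walk d0:H2→d1:-→d2:-→d3:-→d4:-→d5:-→d6:-→d7:-→d8:-→d9:-→d10:-→d11:-→d12:H0→d13:-→d14:-→d15:-→d16:H2 -> H2
  del 63.94.248.104/32 (clear depth 32)
  lookup 237.153.151.136: bits 11101101100110011001011110001000 walk d0:H2→d1:-→d2:-→d3:-→d4:-→d5:-→d6:-→d7:-→d8:-→d9:-→d10:-→d11:-→d12:-→d13:-→d14:-→d15:-→d16:-→d17:-→d18:-→d19:-→d20:-→d21:-→d22:-→d23:-→d24:-→d25:-→d26:-→d27:-→d28:-→d29:-→d30:-→d31:-→d32:H1 -> H1
  lookup 220.18.0.63: bits 1101110000010010 walk d0:H2→d1:-→d2:-→d3:-→d4:-→d5:-→d6:-→d7:-→d8:-→d9:-→d10:-→d11:-→d12:H0→d13:-→d14:-→d15:-→d16:H2 -> H2
  lookup 237.153.151.136: bits 11101101100110011001011110001000 walk d0:H2→d1:-→d2:-→d3:-→d4:-→d5:-→d6:-→d7:-→d8:-→d9:-→d10:-→d11:-→d12:-→d13:-→d14:-→d15:-→d16:-→d17:-→d18:-→d19:-→d20:-→d21:-→d22:-→d23:-→d24:-→d25:-→d26:-→d27:-→d28:-→d29:-→d30:-→d31:-→d32:H1 -> H1
  del 220.18.0.0/16 (clear depth 16)
  add 63.94.248.0/25 -> H1 at depth 25
  add 220.18.114.0/24 -> H3 at depth 24
  add 220.18.114.112/28 -> H1 at depth 28
  lookup 220.16.59.135: bits 11011100000100 walk d0:H2→d1:-→d2:-→d3:-→d4:-→d5:-→d6:-→d7:-→d8:-→d9:-→d10:-→d11:-→d12:H0→d13:-→d14:- -> H0

== LOOKUPS ==
["H2","H1","H2","H1","H0"]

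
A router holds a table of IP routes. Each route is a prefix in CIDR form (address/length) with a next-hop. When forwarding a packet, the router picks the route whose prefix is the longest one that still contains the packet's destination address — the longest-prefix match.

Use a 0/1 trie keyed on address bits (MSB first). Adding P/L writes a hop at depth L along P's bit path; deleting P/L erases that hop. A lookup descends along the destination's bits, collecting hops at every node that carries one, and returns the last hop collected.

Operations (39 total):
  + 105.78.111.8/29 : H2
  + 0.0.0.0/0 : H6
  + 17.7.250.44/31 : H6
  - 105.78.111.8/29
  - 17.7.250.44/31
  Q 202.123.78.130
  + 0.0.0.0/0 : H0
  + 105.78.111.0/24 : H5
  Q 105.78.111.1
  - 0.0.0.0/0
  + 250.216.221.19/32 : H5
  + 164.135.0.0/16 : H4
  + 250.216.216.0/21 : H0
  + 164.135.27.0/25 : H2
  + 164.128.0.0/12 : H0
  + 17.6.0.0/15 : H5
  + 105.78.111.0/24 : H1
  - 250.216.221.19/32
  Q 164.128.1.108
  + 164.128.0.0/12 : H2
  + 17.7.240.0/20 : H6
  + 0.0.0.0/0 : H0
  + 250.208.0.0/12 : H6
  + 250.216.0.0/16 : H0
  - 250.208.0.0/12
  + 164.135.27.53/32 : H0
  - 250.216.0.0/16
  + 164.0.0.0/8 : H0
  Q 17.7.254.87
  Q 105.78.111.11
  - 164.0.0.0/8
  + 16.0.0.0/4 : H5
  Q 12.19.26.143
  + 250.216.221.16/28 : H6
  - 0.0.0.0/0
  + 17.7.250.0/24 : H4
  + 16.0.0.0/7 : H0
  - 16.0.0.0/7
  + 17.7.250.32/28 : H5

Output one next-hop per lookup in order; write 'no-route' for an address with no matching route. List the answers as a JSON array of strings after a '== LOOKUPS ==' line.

Trace:
  + 105.78.111.8/29 (H2) depth=29
  + 0.0.0.0/0 (H6) depth=0
  + 17.7.250.44/31 (H6) depth=31
  - 105.78.111.8/29 clear@29
  - 17.7.250.44/31 clear@31
  ? 202.123.78.130  path d0:H6  best=H6
  + 0.0.0.0/0 (H0) depth=0
  + 105.78.111.0/24 (H5) depth=24
  ? 105.78.111.1  path d0:H0→d1:-→d2:-→d3:-→d4:-→d5:-→d6:-→d7:-→d8:-→d9:-→d10:-→d11:-→d12:-→d13:-→d14:-→d15:-→d16:-→d17:-→d18:-→d19:-→d20:-→d21:-→d22:-→d23:-→d24:H5→d25:-→d26:-→d27:-→d28:-  best=H5
  - 0.0.0.0/0 clear@0
  + 250.216.221.19/32 (H5) depth=32
  + 164.135.0.0/16 (H4) depth=16
  + 250.216.216.0/21 (H0) depth=21
  + 164.135.27.0/25 (H2) depth=25
  + 164.128.0.0/12 (H0) depth=12
  + 17.6.0.0/15 (H5) depth=15
  + 105.78.111.0/24 (H1) depth=24
  - 250.216.221.19/32 clear@32
  ? 164.128.1.108  path d0:-→d1:-→d2:-→d3:-→d4:-→d5:-→d6:-→d7:-→d8:-→d9:-→d10:-→d11:-→d12:H0→d13:-  best=H0
  + 164.128.0.0/12 (H2) depth=12
  + 17.7.240.0/20 (H6) depth=20
  + 0.0.0.0/0 (H0) depth=0
  + 250.208.0.0/12 (H6) depth=12
  + 250.216.0.0/16 (H0) depth=16
  - 250.208.0.0/12 clear@12
  + 164.135.27.53/32 (H0) depth=32
  - 250.216.0.0/16 clear@16
  + 164.0.0.0/8 (H0) depth=8
  ? 17.7.254.87  path d0:H0→d1:-→d2:-→d3:-→d4:-→d5:-→d6:-→d7:-→d8:-→d9:-→d10:-→d11:-→d12:-→d13:-→d14:-→d15:H5→d16:-→d17:-→d18:-→d19:-→d20:H6→d21:-  best=H6
  ? 105.78.111.11  path d0:H0→d1:-→d2:-→d3:-→d4:-→d5:-→d6:-→d7:-→d8:-→d9:-→d10:-→d11:-→d12:-→d13:-→d14:-→d15:-→d16:-→d17:-→d18:-→d19:-→d20:-→d21:-→d22:-→d23:-→d24:H1→d25:-→d26:-→d27:-→d28:-→d29:-  best=H1
  - 164.0.0.0/8 clear@8
  + 16.0.0.0/4 (H5) depth=4
  ? 12.19.26.143  path d0:H0→d1:-→d2:-→d3:-  best=H0
  + 250.216.221.16/28 (H6) depth=28
  - 0.0.0.0/0 clear@0
  + 17.7.250.0/24 (H4) depth=24
  + 16.0.0.0/7 (H0) depth=7
  - 16.0.0.0/7 clear@7
  + 17.7.250.32/28 (H5) depth=28

== LOOKUPS ==
["H6","H5","H0","H6","H1","H0"]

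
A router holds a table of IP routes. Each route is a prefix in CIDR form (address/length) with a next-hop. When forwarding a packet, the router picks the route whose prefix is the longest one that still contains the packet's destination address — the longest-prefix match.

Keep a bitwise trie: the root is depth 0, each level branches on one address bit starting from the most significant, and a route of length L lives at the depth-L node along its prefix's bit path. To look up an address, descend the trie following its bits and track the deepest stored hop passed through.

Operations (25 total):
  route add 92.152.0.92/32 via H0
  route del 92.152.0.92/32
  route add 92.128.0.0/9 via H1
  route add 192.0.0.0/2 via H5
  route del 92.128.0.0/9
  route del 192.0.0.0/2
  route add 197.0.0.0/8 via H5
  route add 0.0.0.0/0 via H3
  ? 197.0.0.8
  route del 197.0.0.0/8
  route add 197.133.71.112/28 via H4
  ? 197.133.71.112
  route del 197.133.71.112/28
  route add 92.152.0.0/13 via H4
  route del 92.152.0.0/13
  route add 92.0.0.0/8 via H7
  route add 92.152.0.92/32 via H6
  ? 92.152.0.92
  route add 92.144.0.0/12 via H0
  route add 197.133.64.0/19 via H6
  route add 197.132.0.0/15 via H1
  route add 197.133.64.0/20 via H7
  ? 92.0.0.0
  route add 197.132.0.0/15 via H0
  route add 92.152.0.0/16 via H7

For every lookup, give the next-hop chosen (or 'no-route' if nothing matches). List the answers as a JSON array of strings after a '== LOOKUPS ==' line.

Trace:
  add 92.152.0.92/32 -> H0 at depth 32
  del 92.152.0.92/32 (clear depth 32)
  add 92.128.0.0/9 -> H1 at depth 9
  add 192.0.0.0/2 -> H5 at depth 2
  del 92.128.0.0/9 (clear depth 9)
  del 192.0.0.0/2 (clear depth 2)
  add 197.0.0.0/8 -> H5 at depth 8
  add 0.0.0.0/0 -> H3 at depth 0
  Q 197.0.0.8: descend 11000101 ; hops seen [H3,H5] ; pick H5
  del 197.0.0.0/8 (clear depth 8)
  add 197.133.71.112/28 -> H4 at depth 28
  Q 197.133.71.112: descend 1100010110000101010001110111 ; hops seen [H3,H4] ; pick H4
  del 197.133.71.112/28 (clear depth 28)
  add 92.152.0.0/13 -> H4 at depth 13
  del 92.152.0.0/13 (clear depth 13)
  add 92.0.0.0/8 -> H7 at depth 8
  add 92.152.0.92/32 -> H6 at depth 32
  Q 92.152.0.92: descend 01011100100110000000000001011100 ; hops seen [H3,H7,H6] ; pick H6
  add 92.144.0.0/12 -> H0 at depth 12
  add 197.133.64.0/19 -> H6 at depth 19
  add 197.132.0.0/15 -> H1 at depth 15
  add 197.133.64.0/20 -> H7 at depth 20
  Q 92.0.0.0: descend 01011100 ; hops seen [H3,H7] ; pick H7
  add 197.132.0.0/15 -> H0 at depth 15
  add 92.152.0.0/16 -> H7 at depth 16

== LOOKUPS ==
["H5","H4","H6","H7"]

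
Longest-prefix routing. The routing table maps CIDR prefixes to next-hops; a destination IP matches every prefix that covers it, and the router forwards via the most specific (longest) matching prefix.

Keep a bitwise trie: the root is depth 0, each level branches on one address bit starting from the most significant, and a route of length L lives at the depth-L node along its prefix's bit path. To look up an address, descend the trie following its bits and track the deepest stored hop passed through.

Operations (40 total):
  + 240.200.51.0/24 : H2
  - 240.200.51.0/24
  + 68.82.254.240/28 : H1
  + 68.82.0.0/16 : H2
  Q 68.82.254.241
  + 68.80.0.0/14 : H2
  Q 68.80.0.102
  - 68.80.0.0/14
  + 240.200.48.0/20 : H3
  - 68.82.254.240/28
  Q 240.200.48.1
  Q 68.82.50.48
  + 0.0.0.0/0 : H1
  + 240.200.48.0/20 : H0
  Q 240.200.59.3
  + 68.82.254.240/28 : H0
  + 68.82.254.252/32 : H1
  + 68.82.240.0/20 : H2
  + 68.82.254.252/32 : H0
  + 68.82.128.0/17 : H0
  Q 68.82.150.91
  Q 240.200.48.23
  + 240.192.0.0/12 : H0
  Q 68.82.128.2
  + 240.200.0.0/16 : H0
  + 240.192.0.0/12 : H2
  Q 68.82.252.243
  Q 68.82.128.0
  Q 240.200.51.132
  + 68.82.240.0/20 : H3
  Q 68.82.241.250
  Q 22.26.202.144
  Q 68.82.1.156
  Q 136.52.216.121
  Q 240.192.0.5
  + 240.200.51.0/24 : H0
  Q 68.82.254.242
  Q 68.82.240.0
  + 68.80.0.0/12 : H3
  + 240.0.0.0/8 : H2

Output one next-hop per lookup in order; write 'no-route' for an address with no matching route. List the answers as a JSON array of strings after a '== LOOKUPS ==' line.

Trace:
  add 240.200.51.0/24 -> H2 at depth 24
  - 240.200.51.0/24 clear@24
  add 68.82.254.240/28 -> H1 at depth 28
  add 68.82.0.0/16 -> H2 at depth 16
  Q 68.82.254.241: descend 0100010001010010111111101111 ; hops seen [H2,H1] ; pick H1
  add 68.80.0.0/14 -> H2 at depth 14
  Q 68.80.0.102: descend 01000100010100 ; hops seen [H2] ; pick H2
  - 68.80.0.0/14 clear@14
  add 240.200.48.0/20 -> H3 at depth 20
  - 68.82.254.240/28 clear@28
  Q 240.200.48.1: descend 1111000011001000001100 ; hops seen [H3] ; pick H3
  Q 68.82.50.48: descend 0100010001010010 ; hops seen [H2] ; pick H2
  add 0.0.0.0/0 -> H1 at depth 0
  add 240.200.48.0/20 -> H0 at depth 20
  Q 240.200.59.3: descend 11110000110010000011 ; hops seen [H1,H0] ; pick H0
  add 68.82.254.240/28 -> H0 at depth 28
  add 68.82.254.252/32 -> H1 at depth 32
  add 68.82.240.0/20 -> H2 at depth 20
  add 68.82.254.252/32 -> H0 at depth 32
  add 68.82.128.0/17 -> H0 at depth 17
  Q 68.82.150.91: descend 01000100010100101 ; hops seen [H1,H2,H0] ; pick H0
  Q 240.200.48.23: descend 1111000011001000001100 ; hops seen [H1,H0] ; pick H0
  add 240.192.0.0/12 -> H0 at depth 12
  Q 68.82.128.2: descend 01000100010100101 ; hops seen [H1,H2,H0] ; pick H0
  add 240.200.0.0/16 -> H0 at depth 16
  add 240.192.0.0/12 -> H2 at depth 12
  Q 68.82.252.243: descend 0100010001010010111111 ; hops seen [H1,H2,H0,H2] ; pick H2
  Q 68.82.128.0: descend 01000100010100101 ; hops seen [H1,H2,H0] ; pick H0
  Q 240.200.51.132: descend 111100001100100000110011 ; hops seen [H1,H2,H0,H0] ; pick H0
  add 68.82.240.0/20 -> H3 at depth 20
  Q 68.82.241.250: descend 01000100010100101111 ; hops seen [H1,H2,H0,H3] ; pick H3
  Q 22.26.202.144: descend 0 ; hops seen [H1] ; pick H1
  Q 68.82.1.156: descend 0100010001010010 ; hops seen [H1,H2] ; pick H2
  Q 136.52.216.121: descend 1 ; hops seen [H1] ; pick H1
  Q 240.192.0.5: descend 111100001100 ; hops seen [H1,H2] ; pick H2
  add 240.200.51.0/24 -> H0 at depth 24
  Q 68.82.254.242: descend 0100010001010010111111101111 ; hops seen [H1,H2,H0,H3,H0] ; pick H0
  Q 68.82.240.0: descend 01000100010100101111 ; hops seen [H1,H2,H0,H3] ; pick H3
  add 68.80.0.0/12 -> H3 at depth 12
  add 240.0.0.0/8 -> H2 at depth 8

== LOOKUPS ==
["H1","H2","H3","H2","H0","H0","H0","H0","H2","H0","H0","H3","H1","H2","H1","H2","H0","H3"]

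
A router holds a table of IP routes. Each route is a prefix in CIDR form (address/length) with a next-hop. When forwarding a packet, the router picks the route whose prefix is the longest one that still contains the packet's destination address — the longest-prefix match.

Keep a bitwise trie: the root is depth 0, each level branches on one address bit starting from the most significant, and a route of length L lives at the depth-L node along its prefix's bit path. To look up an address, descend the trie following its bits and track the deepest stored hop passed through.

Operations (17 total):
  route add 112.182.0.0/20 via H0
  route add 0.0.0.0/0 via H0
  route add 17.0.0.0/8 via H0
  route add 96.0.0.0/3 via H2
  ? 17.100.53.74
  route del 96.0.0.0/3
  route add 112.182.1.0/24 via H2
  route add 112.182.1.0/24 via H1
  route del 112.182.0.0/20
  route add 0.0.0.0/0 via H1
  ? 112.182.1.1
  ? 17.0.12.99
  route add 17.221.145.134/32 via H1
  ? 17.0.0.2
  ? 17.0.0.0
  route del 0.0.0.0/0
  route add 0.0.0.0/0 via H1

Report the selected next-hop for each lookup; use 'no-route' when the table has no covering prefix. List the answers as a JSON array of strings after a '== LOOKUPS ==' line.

Trace:
  add 112.182.0.0/20 -> H0 at depth 20
  add 0.0.0.0/0 -> H0 at depth 0
  add 17.0.0.0/8 -> H0 at depth 8
  add 96.0.0.0/3 -> H2 at depth 3
  ? 17.100.53.74  path d0:H0→d1:-→d2:-→d3:-→d4:-→d5:-→d6:-→d7:-→d8:H0  best=H0
  - 96.0.0.0/3 clear@3
  add 112.182.1.0/24 -> H2 at depth 24
  add 112.182.1.0/24 -> H1 at depth 24
  - 112.182.0.0/20 clear@20
  add 0.0.0.0/0 -> H1 at depth 0
  ? 112.182.1.1  path d0:H1→d1:-→d2:-→d3:-→d4:-→d5:-→d6:-→d7:-→d8:-→d9:-→d10:-→d11:-→d12:-→d13:-→d14:-→d15:-→d16:-→d17:-→d18:-→d19:-→d20:-→d21:-→d22:-→d23:-→d24:H1  best=H1
  ? 17.0.12.99  path d0:H1→d1:-→d2:-→d3:-→d4:-→d5:-→d6:-→d7:-→d8:H0  best=H0
  add 17.221.145.134/32 -> H1 at depth 32
  ? 17.0.0.2  path d0:H1→d1:-→d2:-→d3:-→d4:-→d5:-→d6:-→d7:-→d8:H0  best=H0
  ? 17.0.0.0  path d0:H1→d1:-→d2:-→d3:-→d4:-→d5:-→d6:-→d7:-→d8:H0  best=H0
  - 0.0.0.0/0 clear@0
  add 0.0.0.0/0 -> H1 at depth 0

== LOOKUPS ==
["H0","H1","H0","H0","H0"]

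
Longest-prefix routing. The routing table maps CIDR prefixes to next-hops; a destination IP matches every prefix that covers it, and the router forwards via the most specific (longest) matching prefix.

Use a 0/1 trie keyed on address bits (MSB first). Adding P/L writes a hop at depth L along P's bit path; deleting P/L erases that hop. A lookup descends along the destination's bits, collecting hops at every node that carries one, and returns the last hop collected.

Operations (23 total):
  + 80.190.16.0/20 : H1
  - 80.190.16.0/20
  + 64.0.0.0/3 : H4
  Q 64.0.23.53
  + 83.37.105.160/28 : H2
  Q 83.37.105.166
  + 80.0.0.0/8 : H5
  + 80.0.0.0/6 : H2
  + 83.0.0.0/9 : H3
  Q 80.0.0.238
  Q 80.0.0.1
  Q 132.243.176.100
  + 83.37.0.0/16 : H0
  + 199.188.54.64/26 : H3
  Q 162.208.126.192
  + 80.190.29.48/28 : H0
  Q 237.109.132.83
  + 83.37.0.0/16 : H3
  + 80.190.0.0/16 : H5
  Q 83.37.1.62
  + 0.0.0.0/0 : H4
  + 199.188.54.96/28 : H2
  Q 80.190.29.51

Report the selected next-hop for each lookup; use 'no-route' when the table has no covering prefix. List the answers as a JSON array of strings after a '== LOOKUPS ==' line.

Apply in order:
  add 80.190.16.0/20 -> H1 at depth 20
  del 80.190.16.0/20 (clear depth 20)
  add 64.0.0.0/3 -> H4 at depth 3
  lookup 64.0.23.53: bits 010 walk d0:-→d1:-→d2:-→d3:H4 -> H4
  add 83.37.105.160/28 -> H2 at depth 28
  lookup 83.37.105.166: bits 0101001100100101011010011010 walk d0:-→d1:-→d2:-→d3:H4→d4:-→d5:-→d6:-→d7:-→d8:-→d9:-→d10:-→d11:-→d12:-→d13:-→d14:-→d15:-→d16:-→d17:-→d18:-→d19:-→d20:-→d21:-→d22:-→d23:-→d24:-→d25:-→d26:-→d27:-→d28:H2 -> H2
  add 80.0.0.0/8 -> H5 at depth 8
  add 80.0.0.0/6 -> H2 at depth 6
  add 83.0.0.0/9 -> H3 at depth 9
  lookup 80.0.0.238: bits 01010000 walk d0:-→d1:-→d2:-→d3:H4→d4:-→d5:-→d6:H2→d7:-→d8:H5 -> H5
  lookup 80.0.0.1: bits 01010000 walk d0:-→d1:-→d2:-→d3:H4→d4:-→d5:-→d6:H2→d7:-→d8:H5 -> H5
  lookup 132.243.176.100: bits ε walk d0:- -> no-route
  add 83.37.0.0/16 -> H0 at depth 16
  add 199.188.54.64/26 -> H3 at depth 26
  lookup 162.208.126.192: bits 1 walk d0:-→d1:- -> no-route
  add 80.190.29.48/28 -> H0 at depth 28
  lookup 237.109.132.83: bits 11 walk d0:-→d1:-→d2:- -> no-route
  add 83.37.0.0/16 -> H3 at depth 16
  add 80.190.0.0/16 -> H5 at depth 16
  lookup 83.37.1.62: bits 01010011001001010 walk d0:-→d1:-→d2:-→d3:H4→d4:-→d5:-→d6:H2→d7:-→d8:-→d9:H3→d10:-→d11:-→d12:-→d13:-→d14:-→d15:-→d16:H3→d17:- -> H3
  add 0.0.0.0/0 -> H4 at depth 0
  add 199.188.54.96/28 -> H2 at depth 28
  lookup 80.190.29.51: bits 0101000010111110000111010011 walk d0:H4→d1:-→d2:-→d3:H4→d4:-→d5:-→d6:H2→d7:-→d8:H5→d9:-→d10:-→d11:-→d12:-→d13:-→d14:-→d15:-→d16:H5→d17:-→d18:-→d19:-→d20:-→d21:-→d22:-→d23:-→d24:-→d25:-→d26:-→d27:-→d28:H0 -> H0

== LOOKUPS ==
["H4","H2","H5","H5","no-route","no-route","no-route","H3","H0"]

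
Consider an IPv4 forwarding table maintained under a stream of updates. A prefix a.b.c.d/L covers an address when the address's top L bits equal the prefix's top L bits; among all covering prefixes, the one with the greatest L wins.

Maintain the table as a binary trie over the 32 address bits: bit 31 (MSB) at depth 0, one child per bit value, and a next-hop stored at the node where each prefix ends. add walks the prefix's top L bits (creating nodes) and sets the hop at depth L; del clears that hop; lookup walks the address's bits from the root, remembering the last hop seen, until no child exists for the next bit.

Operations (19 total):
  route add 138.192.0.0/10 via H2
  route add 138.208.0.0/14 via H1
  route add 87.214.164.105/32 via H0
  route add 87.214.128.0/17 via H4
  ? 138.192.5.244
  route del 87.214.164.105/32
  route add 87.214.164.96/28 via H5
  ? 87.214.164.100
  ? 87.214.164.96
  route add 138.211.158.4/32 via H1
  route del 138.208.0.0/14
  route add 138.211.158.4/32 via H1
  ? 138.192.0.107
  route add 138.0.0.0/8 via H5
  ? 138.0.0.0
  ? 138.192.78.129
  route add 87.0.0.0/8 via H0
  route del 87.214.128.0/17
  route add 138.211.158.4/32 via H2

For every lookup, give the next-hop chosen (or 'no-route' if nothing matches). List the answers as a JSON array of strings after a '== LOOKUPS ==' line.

Apply in order:
  add 138.192.0.0/10 -> H2 at depth 10
  add 138.208.0.0/14 -> H1 at depth 14
  add 87.214.164.105/32 -> H0 at depth 32
  add 87.214.128.0/17 -> H4 at depth 17
  ? 138.192.5.244  path d0:-→d1:-→d2:-→d3:-→d4:-→d5:-→d6:-→d7:-→d8:-→d9:-→d10:H2→d11:-  best=H2
  del 87.214.164.105/32 (clear depth 32)
  add 87.214.164.96/28 -> H5 at depth 28
  ? 87.214.164.100  path d0:-→d1:-→d2:-→d3:-→d4:-→d5:-→d6:-→d7:-→d8:-→d9:-→d10:-→d11:-→d12:-→d13:-→d14:-→d15:-→d16:-→d17:H4→d18:-→d19:-→d20:-→d21:-→d22:-→d23:-→d24:-→d25:-→d26:-→d27:-→d28:H5  best=H5
  ? 87.214.164.96  path d0:-→d1:-→d2:-→d3:-→d4:-→d5:-→d6:-→d7:-→d8:-→d9:-→d10:-→d11:-→d12:-→d13:-→d14:-→d15:-→d16:-→d17:H4→d18:-→d19:-→d20:-→d21:-→d22:-→d23:-→d24:-→d25:-→d26:-→d27:-→d28:H5  best=H5
  add 138.211.158.4/32 -> H1 at depth 32
  del 138.208.0.0/14 (clear depth 14)
  add 138.211.158.4/32 -> H1 at depth 32
  ? 138.192.0.107  path d0:-→d1:-→d2:-→d3:-→d4:-→d5:-→d6:-→d7:-→d8:-→d9:-→d10:H2→d11:-  best=H2
  add 138.0.0.0/8 -> H5 at depth 8
  ? 138.0.0.0  path d0:-→d1:-→d2:-→d3:-→d4:-→d5:-→d6:-→d7:-→d8:H5  best=H5
  ? 138.192.78.129  path d0:-→d1:-→d2:-→d3:-→d4:-→d5:-→d6:-→d7:-→d8:H5→d9:-→d10:H2→d11:-  best=H2
  add 87.0.0.0/8 -> H0 at depth 8
  del 87.214.128.0/17 (clear depth 17)
  add 138.211.158.4/32 -> H2 at depth 32

== LOOKUPS ==
["H2","H5","H5","H2","H5","H2"]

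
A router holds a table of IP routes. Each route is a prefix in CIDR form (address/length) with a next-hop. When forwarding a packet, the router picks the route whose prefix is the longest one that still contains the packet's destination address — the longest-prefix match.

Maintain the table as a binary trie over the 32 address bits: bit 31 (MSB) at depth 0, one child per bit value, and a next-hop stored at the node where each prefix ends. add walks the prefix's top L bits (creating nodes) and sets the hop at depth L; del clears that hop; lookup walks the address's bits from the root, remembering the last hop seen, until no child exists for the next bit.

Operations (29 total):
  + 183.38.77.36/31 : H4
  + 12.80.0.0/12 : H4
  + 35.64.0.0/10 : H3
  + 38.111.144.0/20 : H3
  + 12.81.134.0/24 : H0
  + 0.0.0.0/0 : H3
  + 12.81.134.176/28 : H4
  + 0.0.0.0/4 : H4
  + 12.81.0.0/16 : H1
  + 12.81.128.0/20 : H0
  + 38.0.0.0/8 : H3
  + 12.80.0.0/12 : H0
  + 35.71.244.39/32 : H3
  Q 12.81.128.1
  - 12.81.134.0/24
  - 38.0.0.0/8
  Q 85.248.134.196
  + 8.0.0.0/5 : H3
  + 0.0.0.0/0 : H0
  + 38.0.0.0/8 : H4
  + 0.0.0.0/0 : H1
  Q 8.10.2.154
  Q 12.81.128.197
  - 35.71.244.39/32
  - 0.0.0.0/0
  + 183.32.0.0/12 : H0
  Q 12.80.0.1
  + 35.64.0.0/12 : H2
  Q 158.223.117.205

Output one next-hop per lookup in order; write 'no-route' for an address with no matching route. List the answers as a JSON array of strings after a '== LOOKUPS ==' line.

Apply in order:
  add 183.38.77.36/31 -> H4 at depth 31
  add 12.80.0.0/12 -> H4 at depth 12
  add 35.64.0.0/10 -> H3 at depth 10
  add 38.111.144.0/20 -> H3 at depth 20
  add 12.81.134.0/24 -> H0 at depth 24
  add 0.0.0.0/0 -> H3 at depth 0
  add 12.81.134.176/28 -> H4 at depth 28
  add 0.0.0.0/4 -> H4 at depth 4
  add 12.81.0.0/16 -> H1 at depth 16
  add 12.81.128.0/20 -> H0 at depth 20
  add 38.0.0.0/8 -> H3 at depth 8
  add 12.80.0.0/12 -> H0 at depth 12
  add 35.71.244.39/32 -> H3 at depth 32
  ? 12.81.128.1  path d0:H3→d1:-→d2:-→d3:-→d4:H4→d5:-→d6:-→d7:-→d8:-→d9:-→d10:-→d11:-→d12:H0→d13:-→d14:-→d15:-→d16:H1→d17:-→d18:-→d19:-→d20:H0→d21:-  best=H0
  del 12.81.134.0/24 (clear depth 24)
  del 38.0.0.0/8 (clear depth 8)
  ? 85.248.134.196  path d0:H3→d1:-  best=H3
  add 8.0.0.0/5 -> H3 at depth 5
  add 0.0.0.0/0 -> H0 at depth 0
  add 38.0.0.0/8 -> H4 at depth 8
  add 0.0.0.0/0 -> H1 at depth 0
  ? 8.10.2.154  path d0:H1→d1:-→d2:-→d3:-→d4:H4→d5:H3  best=H3
  ? 12.81.128.197  path d0:H1→d1:-→d2:-→d3:-→d4:H4→d5:H3→d6:-→d7:-→d8:-→d9:-→d10:-→d11:-→d12:H0→d13:-→d14:-→d15:-→d16:H1→d17:-→d18:-→d19:-→d20:H0→d21:-  best=H0
  del 35.71.244.39/32 (clear depth 32)
  del 0.0.0.0/0 (clear depth 0)
  add 183.32.0.0/12 -> H0 at depth 12
  ? 12.80.0.1  path d0:-→d1:-→d2:-→d3:-→d4:H4→d5:H3→d6:-→d7:-→d8:-→d9:-→d10:-→d11:-→d12:H0→d13:-→d14:-→d15:-  best=H0
  add 35.64.0.0/12 -> H2 at depth 12
  ? 158.223.117.205  path d0:-→d1:-→d2:-  best=no-route

== LOOKUPS ==
["H0","H3","H3","H0","H0","no-route"]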